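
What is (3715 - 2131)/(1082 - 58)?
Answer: 99/64 ≈ 1.5469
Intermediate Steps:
(3715 - 2131)/(1082 - 58) = 1584/1024 = 1584*(1/1024) = 99/64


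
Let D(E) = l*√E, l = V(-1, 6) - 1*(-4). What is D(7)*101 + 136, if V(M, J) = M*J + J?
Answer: 136 + 404*√7 ≈ 1204.9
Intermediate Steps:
V(M, J) = J + J*M (V(M, J) = J*M + J = J + J*M)
l = 4 (l = 6*(1 - 1) - 1*(-4) = 6*0 + 4 = 0 + 4 = 4)
D(E) = 4*√E
D(7)*101 + 136 = (4*√7)*101 + 136 = 404*√7 + 136 = 136 + 404*√7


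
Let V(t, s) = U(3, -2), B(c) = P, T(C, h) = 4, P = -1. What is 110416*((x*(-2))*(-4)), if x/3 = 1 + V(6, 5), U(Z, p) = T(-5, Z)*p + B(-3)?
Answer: -21199872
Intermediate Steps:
B(c) = -1
U(Z, p) = -1 + 4*p (U(Z, p) = 4*p - 1 = -1 + 4*p)
V(t, s) = -9 (V(t, s) = -1 + 4*(-2) = -1 - 8 = -9)
x = -24 (x = 3*(1 - 9) = 3*(-8) = -24)
110416*((x*(-2))*(-4)) = 110416*(-24*(-2)*(-4)) = 110416*(48*(-4)) = 110416*(-192) = -21199872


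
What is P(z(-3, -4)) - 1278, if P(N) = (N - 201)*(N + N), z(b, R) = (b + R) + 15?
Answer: -4366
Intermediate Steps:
z(b, R) = 15 + R + b (z(b, R) = (R + b) + 15 = 15 + R + b)
P(N) = 2*N*(-201 + N) (P(N) = (-201 + N)*(2*N) = 2*N*(-201 + N))
P(z(-3, -4)) - 1278 = 2*(15 - 4 - 3)*(-201 + (15 - 4 - 3)) - 1278 = 2*8*(-201 + 8) - 1278 = 2*8*(-193) - 1278 = -3088 - 1278 = -4366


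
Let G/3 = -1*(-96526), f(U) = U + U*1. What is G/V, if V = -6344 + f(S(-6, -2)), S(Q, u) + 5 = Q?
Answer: -48263/1061 ≈ -45.488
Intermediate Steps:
S(Q, u) = -5 + Q
f(U) = 2*U (f(U) = U + U = 2*U)
G = 289578 (G = 3*(-1*(-96526)) = 3*96526 = 289578)
V = -6366 (V = -6344 + 2*(-5 - 6) = -6344 + 2*(-11) = -6344 - 22 = -6366)
G/V = 289578/(-6366) = 289578*(-1/6366) = -48263/1061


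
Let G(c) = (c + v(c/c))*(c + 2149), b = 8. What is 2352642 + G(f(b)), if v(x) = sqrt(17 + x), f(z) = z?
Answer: 2369898 + 6471*sqrt(2) ≈ 2.3790e+6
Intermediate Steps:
G(c) = (2149 + c)*(c + 3*sqrt(2)) (G(c) = (c + sqrt(17 + c/c))*(c + 2149) = (c + sqrt(17 + 1))*(2149 + c) = (c + sqrt(18))*(2149 + c) = (c + 3*sqrt(2))*(2149 + c) = (2149 + c)*(c + 3*sqrt(2)))
2352642 + G(f(b)) = 2352642 + (8**2 + 2149*8 + 6447*sqrt(2) + 3*8*sqrt(2)) = 2352642 + (64 + 17192 + 6447*sqrt(2) + 24*sqrt(2)) = 2352642 + (17256 + 6471*sqrt(2)) = 2369898 + 6471*sqrt(2)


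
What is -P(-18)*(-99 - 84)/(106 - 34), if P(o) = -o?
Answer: 183/4 ≈ 45.750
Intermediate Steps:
-P(-18)*(-99 - 84)/(106 - 34) = -(-1*(-18))*(-99 - 84)/(106 - 34) = -18*(-183/72) = -18*(-183*1/72) = -18*(-61)/24 = -1*(-183/4) = 183/4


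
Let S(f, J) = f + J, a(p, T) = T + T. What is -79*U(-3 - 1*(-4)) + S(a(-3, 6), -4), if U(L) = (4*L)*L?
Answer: -308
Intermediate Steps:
U(L) = 4*L**2
a(p, T) = 2*T
S(f, J) = J + f
-79*U(-3 - 1*(-4)) + S(a(-3, 6), -4) = -316*(-3 - 1*(-4))**2 + (-4 + 2*6) = -316*(-3 + 4)**2 + (-4 + 12) = -316*1**2 + 8 = -316 + 8 = -308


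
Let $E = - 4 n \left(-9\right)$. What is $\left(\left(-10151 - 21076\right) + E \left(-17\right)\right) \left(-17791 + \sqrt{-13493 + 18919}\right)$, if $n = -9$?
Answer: $457566729 - 25719 \sqrt{5426} \approx 4.5567 \cdot 10^{8}$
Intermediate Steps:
$E = -324$ ($E = \left(-4\right) \left(-9\right) \left(-9\right) = 36 \left(-9\right) = -324$)
$\left(\left(-10151 - 21076\right) + E \left(-17\right)\right) \left(-17791 + \sqrt{-13493 + 18919}\right) = \left(\left(-10151 - 21076\right) - -5508\right) \left(-17791 + \sqrt{-13493 + 18919}\right) = \left(\left(-10151 - 21076\right) + 5508\right) \left(-17791 + \sqrt{5426}\right) = \left(-31227 + 5508\right) \left(-17791 + \sqrt{5426}\right) = - 25719 \left(-17791 + \sqrt{5426}\right) = 457566729 - 25719 \sqrt{5426}$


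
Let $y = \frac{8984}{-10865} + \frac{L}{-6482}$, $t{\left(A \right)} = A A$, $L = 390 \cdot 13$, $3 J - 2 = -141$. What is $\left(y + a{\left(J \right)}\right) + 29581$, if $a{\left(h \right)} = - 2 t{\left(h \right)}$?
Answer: $\frac{8013616919684}{316921185} \approx 25286.0$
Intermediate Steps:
$J = - \frac{139}{3}$ ($J = \frac{2}{3} + \frac{1}{3} \left(-141\right) = \frac{2}{3} - 47 = - \frac{139}{3} \approx -46.333$)
$L = 5070$
$t{\left(A \right)} = A^{2}$
$y = - \frac{56659919}{35213465}$ ($y = \frac{8984}{-10865} + \frac{5070}{-6482} = 8984 \left(- \frac{1}{10865}\right) + 5070 \left(- \frac{1}{6482}\right) = - \frac{8984}{10865} - \frac{2535}{3241} = - \frac{56659919}{35213465} \approx -1.609$)
$a{\left(h \right)} = - 2 h^{2}$
$\left(y + a{\left(J \right)}\right) + 29581 = \left(- \frac{56659919}{35213465} - 2 \left(- \frac{139}{3}\right)^{2}\right) + 29581 = \left(- \frac{56659919}{35213465} - \frac{38642}{9}\right) + 29581 = - \frac{1361228653801}{316921185} + 29581 = \frac{8013616919684}{316921185}$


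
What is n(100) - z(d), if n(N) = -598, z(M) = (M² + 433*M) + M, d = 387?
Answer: -318325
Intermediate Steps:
z(M) = M² + 434*M
n(100) - z(d) = -598 - 387*(434 + 387) = -598 - 387*821 = -598 - 1*317727 = -598 - 317727 = -318325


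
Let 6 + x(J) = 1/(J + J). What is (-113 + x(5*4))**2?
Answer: 22648081/1600 ≈ 14155.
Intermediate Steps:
x(J) = -6 + 1/(2*J) (x(J) = -6 + 1/(J + J) = -6 + 1/(2*J))
(-113 + x(5*4))**2 = (-113 + (-6 + 1/(2*((5*4)))))**2 = (-113 + (-6 + (1/2)/20))**2 = (-113 + (-6 + (1/2)*(1/20)))**2 = (-113 + (-6 + 1/40))**2 = (-113 - 239/40)**2 = (-4759/40)**2 = 22648081/1600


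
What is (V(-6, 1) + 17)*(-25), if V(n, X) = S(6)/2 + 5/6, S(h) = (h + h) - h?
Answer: -3125/6 ≈ -520.83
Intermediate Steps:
S(h) = h (S(h) = 2*h - h = h)
V(n, X) = 23/6 (V(n, X) = 6/2 + 5/6 = 6*(1/2) + 5*(1/6) = 3 + 5/6 = 23/6)
(V(-6, 1) + 17)*(-25) = (23/6 + 17)*(-25) = (125/6)*(-25) = -3125/6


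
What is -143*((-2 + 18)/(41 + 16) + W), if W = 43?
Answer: -352781/57 ≈ -6189.1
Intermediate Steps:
-143*((-2 + 18)/(41 + 16) + W) = -143*((-2 + 18)/(41 + 16) + 43) = -143*(16/57 + 43) = -143*2467/57 = -352781/57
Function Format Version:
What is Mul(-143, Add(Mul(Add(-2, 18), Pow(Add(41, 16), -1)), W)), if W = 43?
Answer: Rational(-352781, 57) ≈ -6189.1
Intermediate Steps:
Mul(-143, Add(Mul(Add(-2, 18), Pow(Add(41, 16), -1)), W)) = Mul(-143, Add(Mul(Add(-2, 18), Pow(Add(41, 16), -1)), 43)) = Mul(-143, Add(Mul(16, Pow(57, -1)), 43)) = Mul(-143, Add(Mul(16, Rational(1, 57)), 43)) = Mul(-143, Add(Rational(16, 57), 43)) = Mul(-143, Rational(2467, 57)) = Rational(-352781, 57)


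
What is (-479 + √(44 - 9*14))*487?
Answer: -233273 + 487*I*√82 ≈ -2.3327e+5 + 4410.0*I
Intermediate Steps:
(-479 + √(44 - 9*14))*487 = (-479 + √(44 - 126))*487 = (-479 + √(-82))*487 = (-479 + I*√82)*487 = -233273 + 487*I*√82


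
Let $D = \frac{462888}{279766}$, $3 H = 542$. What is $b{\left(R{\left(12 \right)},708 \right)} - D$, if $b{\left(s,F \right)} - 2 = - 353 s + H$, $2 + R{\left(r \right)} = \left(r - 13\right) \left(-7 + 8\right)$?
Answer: $\frac{520369843}{419649} \approx 1240.0$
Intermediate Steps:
$H = \frac{542}{3}$ ($H = \frac{1}{3} \cdot 542 = \frac{542}{3} \approx 180.67$)
$R{\left(r \right)} = -15 + r$ ($R{\left(r \right)} = -2 + \left(r - 13\right) \left(-7 + 8\right) = -2 + \left(-13 + r\right) 1 = -2 + \left(-13 + r\right) = -15 + r$)
$D = \frac{231444}{139883}$ ($D = 462888 \cdot \frac{1}{279766} = \frac{231444}{139883} \approx 1.6546$)
$b{\left(s,F \right)} = \frac{548}{3} - 353 s$ ($b{\left(s,F \right)} = 2 - \left(- \frac{542}{3} + 353 s\right) = \frac{548}{3} - 353 s$)
$b{\left(R{\left(12 \right)},708 \right)} - D = \left(\frac{548}{3} - 353 \left(-15 + 12\right)\right) - \frac{231444}{139883} = \left(\frac{548}{3} - -1059\right) - \frac{231444}{139883} = \left(\frac{548}{3} + 1059\right) - \frac{231444}{139883} = \frac{3725}{3} - \frac{231444}{139883} = \frac{520369843}{419649}$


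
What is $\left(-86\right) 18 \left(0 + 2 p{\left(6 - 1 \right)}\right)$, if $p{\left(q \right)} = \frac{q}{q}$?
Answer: $-3096$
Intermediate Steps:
$p{\left(q \right)} = 1$
$\left(-86\right) 18 \left(0 + 2 p{\left(6 - 1 \right)}\right) = \left(-86\right) 18 \left(0 + 2 \cdot 1\right) = - 1548 \left(0 + 2\right) = \left(-1548\right) 2 = -3096$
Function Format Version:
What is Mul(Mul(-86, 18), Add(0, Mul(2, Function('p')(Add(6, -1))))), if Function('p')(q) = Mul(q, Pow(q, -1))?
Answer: -3096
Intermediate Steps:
Function('p')(q) = 1
Mul(Mul(-86, 18), Add(0, Mul(2, Function('p')(Add(6, -1))))) = Mul(Mul(-86, 18), Add(0, Mul(2, 1))) = Mul(-1548, Add(0, 2)) = Mul(-1548, 2) = -3096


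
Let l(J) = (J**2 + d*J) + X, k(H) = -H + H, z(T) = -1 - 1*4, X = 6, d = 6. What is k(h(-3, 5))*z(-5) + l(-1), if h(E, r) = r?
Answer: 1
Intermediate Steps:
z(T) = -5 (z(T) = -1 - 4 = -5)
k(H) = 0
l(J) = 6 + J**2 + 6*J (l(J) = (J**2 + 6*J) + 6 = 6 + J**2 + 6*J)
k(h(-3, 5))*z(-5) + l(-1) = 0*(-5) + (6 + (-1)**2 + 6*(-1)) = 0 + (6 + 1 - 6) = 0 + 1 = 1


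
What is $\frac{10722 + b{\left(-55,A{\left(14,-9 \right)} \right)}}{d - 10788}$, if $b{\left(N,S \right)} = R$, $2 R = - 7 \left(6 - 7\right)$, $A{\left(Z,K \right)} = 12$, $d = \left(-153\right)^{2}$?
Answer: $\frac{21451}{25242} \approx 0.84981$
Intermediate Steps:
$d = 23409$
$R = \frac{7}{2}$ ($R = \frac{\left(-7\right) \left(6 - 7\right)}{2} = \frac{\left(-7\right) \left(-1\right)}{2} = \frac{1}{2} \cdot 7 = \frac{7}{2} \approx 3.5$)
$b{\left(N,S \right)} = \frac{7}{2}$
$\frac{10722 + b{\left(-55,A{\left(14,-9 \right)} \right)}}{d - 10788} = \frac{10722 + \frac{7}{2}}{23409 - 10788} = \frac{21451}{2 \cdot 12621} = \frac{21451}{2} \cdot \frac{1}{12621} = \frac{21451}{25242}$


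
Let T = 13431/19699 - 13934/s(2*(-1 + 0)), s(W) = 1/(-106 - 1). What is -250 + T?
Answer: 29365076343/19699 ≈ 1.4907e+6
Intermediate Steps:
s(W) = -1/107 (s(W) = 1/(-107) = -1/107)
T = 29370001093/19699 (T = 13431/19699 - 13934/(-1/107) = 13431*(1/19699) - 13934*(-107) = 13431/19699 + 1490938 = 29370001093/19699 ≈ 1.4909e+6)
-250 + T = -250 + 29370001093/19699 = 29365076343/19699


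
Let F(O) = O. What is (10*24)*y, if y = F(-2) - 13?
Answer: -3600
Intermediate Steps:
y = -15 (y = -2 - 13 = -15)
(10*24)*y = (10*24)*(-15) = 240*(-15) = -3600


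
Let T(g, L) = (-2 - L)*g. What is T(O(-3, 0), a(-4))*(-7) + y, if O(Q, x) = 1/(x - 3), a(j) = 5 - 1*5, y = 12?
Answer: 22/3 ≈ 7.3333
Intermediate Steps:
a(j) = 0 (a(j) = 5 - 5 = 0)
O(Q, x) = 1/(-3 + x)
T(g, L) = g*(-2 - L)
T(O(-3, 0), a(-4))*(-7) + y = -(2 + 0)/(-3 + 0)*(-7) + 12 = -1*2/(-3)*(-7) + 12 = -1*(-⅓)*2*(-7) + 12 = (⅔)*(-7) + 12 = -14/3 + 12 = 22/3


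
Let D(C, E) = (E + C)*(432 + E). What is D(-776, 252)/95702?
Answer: -179208/47851 ≈ -3.7451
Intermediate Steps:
D(C, E) = (432 + E)*(C + E) (D(C, E) = (C + E)*(432 + E) = (432 + E)*(C + E))
D(-776, 252)/95702 = (252² + 432*(-776) + 432*252 - 776*252)/95702 = (63504 - 335232 + 108864 - 195552)*(1/95702) = -358416*1/95702 = -179208/47851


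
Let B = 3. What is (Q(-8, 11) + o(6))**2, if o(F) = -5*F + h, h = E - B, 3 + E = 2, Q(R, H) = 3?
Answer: 961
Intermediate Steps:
E = -1 (E = -3 + 2 = -1)
h = -4 (h = -1 - 1*3 = -1 - 3 = -4)
o(F) = -4 - 5*F (o(F) = -5*F - 4 = -4 - 5*F)
(Q(-8, 11) + o(6))**2 = (3 + (-4 - 5*6))**2 = (3 + (-4 - 30))**2 = (3 - 34)**2 = (-31)**2 = 961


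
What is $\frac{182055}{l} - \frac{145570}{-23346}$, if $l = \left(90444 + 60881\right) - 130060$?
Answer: $\frac{734580208}{49645269} \approx 14.797$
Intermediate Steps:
$l = 21265$ ($l = 151325 - 130060 = 21265$)
$\frac{182055}{l} - \frac{145570}{-23346} = \frac{182055}{21265} - \frac{145570}{-23346} = 182055 \cdot \frac{1}{21265} - - \frac{72785}{11673} = \frac{36411}{4253} + \frac{72785}{11673} = \frac{734580208}{49645269}$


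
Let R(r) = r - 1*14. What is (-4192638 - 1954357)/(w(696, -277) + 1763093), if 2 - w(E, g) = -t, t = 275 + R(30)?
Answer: -6146995/1763386 ≈ -3.4859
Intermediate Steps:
R(r) = -14 + r (R(r) = r - 14 = -14 + r)
t = 291 (t = 275 + (-14 + 30) = 275 + 16 = 291)
w(E, g) = 293 (w(E, g) = 2 - (-1)*291 = 2 - 1*(-291) = 2 + 291 = 293)
(-4192638 - 1954357)/(w(696, -277) + 1763093) = (-4192638 - 1954357)/(293 + 1763093) = -6146995/1763386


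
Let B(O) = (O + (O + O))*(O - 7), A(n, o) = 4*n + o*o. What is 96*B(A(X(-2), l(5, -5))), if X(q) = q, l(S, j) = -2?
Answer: 12672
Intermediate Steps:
A(n, o) = o² + 4*n (A(n, o) = 4*n + o² = o² + 4*n)
B(O) = 3*O*(-7 + O) (B(O) = (O + 2*O)*(-7 + O) = (3*O)*(-7 + O) = 3*O*(-7 + O))
96*B(A(X(-2), l(5, -5))) = 96*(3*((-2)² + 4*(-2))*(-7 + ((-2)² + 4*(-2)))) = 96*(3*(4 - 8)*(-7 + (4 - 8))) = 96*(3*(-4)*(-7 - 4)) = 96*(3*(-4)*(-11)) = 96*132 = 12672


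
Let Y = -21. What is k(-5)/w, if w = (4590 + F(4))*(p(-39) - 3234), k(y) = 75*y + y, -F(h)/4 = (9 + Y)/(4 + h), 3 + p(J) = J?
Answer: 95/3764124 ≈ 2.5238e-5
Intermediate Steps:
p(J) = -3 + J
F(h) = 48/(4 + h) (F(h) = -4*(9 - 21)/(4 + h) = -(-48)/(4 + h) = 48/(4 + h))
k(y) = 76*y
w = -15056496 (w = (4590 + 48/(4 + 4))*((-3 - 39) - 3234) = (4590 + 48/8)*(-42 - 3234) = (4590 + 48*(⅛))*(-3276) = (4590 + 6)*(-3276) = 4596*(-3276) = -15056496)
k(-5)/w = (76*(-5))/(-15056496) = -380*(-1/15056496) = 95/3764124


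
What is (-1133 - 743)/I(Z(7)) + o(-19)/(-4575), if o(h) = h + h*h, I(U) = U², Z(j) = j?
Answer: -409498/10675 ≈ -38.360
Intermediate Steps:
o(h) = h + h²
(-1133 - 743)/I(Z(7)) + o(-19)/(-4575) = (-1133 - 743)/(7²) - 19*(1 - 19)/(-4575) = -1876/49 - 19*(-18)*(-1/4575) = -1876*1/49 + 342*(-1/4575) = -268/7 - 114/1525 = -409498/10675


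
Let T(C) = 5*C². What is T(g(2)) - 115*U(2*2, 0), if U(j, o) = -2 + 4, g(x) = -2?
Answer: -210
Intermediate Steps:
U(j, o) = 2
T(g(2)) - 115*U(2*2, 0) = 5*(-2)² - 115*2 = 5*4 - 230 = 20 - 230 = -210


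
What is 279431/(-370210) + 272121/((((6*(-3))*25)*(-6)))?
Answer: 3332915057/33318900 ≈ 100.03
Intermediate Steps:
279431/(-370210) + 272121/((((6*(-3))*25)*(-6))) = 279431*(-1/370210) + 272121/((-18*25*(-6))) = -279431/370210 + 272121/((-450*(-6))) = -279431/370210 + 272121/2700 = -279431/370210 + 272121*(1/2700) = -279431/370210 + 90707/900 = 3332915057/33318900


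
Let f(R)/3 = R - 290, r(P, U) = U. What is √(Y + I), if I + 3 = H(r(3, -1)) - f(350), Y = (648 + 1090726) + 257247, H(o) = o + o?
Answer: 2*√337109 ≈ 1161.2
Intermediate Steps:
H(o) = 2*o
f(R) = -870 + 3*R (f(R) = 3*(R - 290) = 3*(-290 + R) = -870 + 3*R)
Y = 1348621 (Y = 1091374 + 257247 = 1348621)
I = -185 (I = -3 + (2*(-1) - (-870 + 3*350)) = -3 + (-2 - (-870 + 1050)) = -3 + (-2 - 1*180) = -3 + (-2 - 180) = -3 - 182 = -185)
√(Y + I) = √(1348621 - 185) = √1348436 = 2*√337109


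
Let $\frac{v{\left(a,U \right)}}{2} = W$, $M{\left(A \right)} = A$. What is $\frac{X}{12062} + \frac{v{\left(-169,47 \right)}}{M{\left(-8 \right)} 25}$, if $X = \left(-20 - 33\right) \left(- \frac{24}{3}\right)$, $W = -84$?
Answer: $\frac{131951}{150775} \approx 0.87515$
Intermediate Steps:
$X = 424$ ($X = - 53 \left(\left(-24\right) \frac{1}{3}\right) = \left(-53\right) \left(-8\right) = 424$)
$v{\left(a,U \right)} = -168$ ($v{\left(a,U \right)} = 2 \left(-84\right) = -168$)
$\frac{X}{12062} + \frac{v{\left(-169,47 \right)}}{M{\left(-8 \right)} 25} = \frac{424}{12062} - \frac{168}{\left(-8\right) 25} = 424 \cdot \frac{1}{12062} - \frac{168}{-200} = \frac{212}{6031} - - \frac{21}{25} = \frac{212}{6031} + \frac{21}{25} = \frac{131951}{150775}$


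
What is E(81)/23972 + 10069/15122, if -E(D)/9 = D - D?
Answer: 10069/15122 ≈ 0.66585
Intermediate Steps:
E(D) = 0 (E(D) = -9*(D - D) = -9*0 = 0)
E(81)/23972 + 10069/15122 = 0/23972 + 10069/15122 = 0*(1/23972) + 10069*(1/15122) = 0 + 10069/15122 = 10069/15122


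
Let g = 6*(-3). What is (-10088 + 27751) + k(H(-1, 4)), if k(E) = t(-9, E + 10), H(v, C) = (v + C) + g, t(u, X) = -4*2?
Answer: 17655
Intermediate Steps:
g = -18
t(u, X) = -8
H(v, C) = -18 + C + v (H(v, C) = (v + C) - 18 = (C + v) - 18 = -18 + C + v)
k(E) = -8
(-10088 + 27751) + k(H(-1, 4)) = (-10088 + 27751) - 8 = 17663 - 8 = 17655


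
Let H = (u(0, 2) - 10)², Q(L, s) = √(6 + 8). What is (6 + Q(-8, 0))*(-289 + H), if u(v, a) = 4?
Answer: -1518 - 253*√14 ≈ -2464.6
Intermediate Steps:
Q(L, s) = √14
H = 36 (H = (4 - 10)² = (-6)² = 36)
(6 + Q(-8, 0))*(-289 + H) = (6 + √14)*(-289 + 36) = (6 + √14)*(-253) = -1518 - 253*√14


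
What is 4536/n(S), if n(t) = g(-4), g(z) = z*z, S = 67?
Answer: 567/2 ≈ 283.50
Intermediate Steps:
g(z) = z²
n(t) = 16 (n(t) = (-4)² = 16)
4536/n(S) = 4536/16 = 4536*(1/16) = 567/2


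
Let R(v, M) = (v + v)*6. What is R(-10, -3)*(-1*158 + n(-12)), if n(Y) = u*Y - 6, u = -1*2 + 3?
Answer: 21120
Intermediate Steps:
u = 1 (u = -2 + 3 = 1)
R(v, M) = 12*v (R(v, M) = (2*v)*6 = 12*v)
n(Y) = -6 + Y (n(Y) = 1*Y - 6 = Y - 6 = -6 + Y)
R(-10, -3)*(-1*158 + n(-12)) = (12*(-10))*(-1*158 + (-6 - 12)) = -120*(-158 - 18) = -120*(-176) = 21120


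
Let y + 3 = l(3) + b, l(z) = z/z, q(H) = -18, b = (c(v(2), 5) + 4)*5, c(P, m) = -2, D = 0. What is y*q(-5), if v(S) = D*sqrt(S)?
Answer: -144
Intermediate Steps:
v(S) = 0 (v(S) = 0*sqrt(S) = 0)
b = 10 (b = (-2 + 4)*5 = 2*5 = 10)
l(z) = 1
y = 8 (y = -3 + (1 + 10) = -3 + 11 = 8)
y*q(-5) = 8*(-18) = -144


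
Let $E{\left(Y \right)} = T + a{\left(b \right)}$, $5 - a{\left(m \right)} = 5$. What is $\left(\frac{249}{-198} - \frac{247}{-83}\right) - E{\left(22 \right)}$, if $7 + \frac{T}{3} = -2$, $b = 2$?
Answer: $\frac{157319}{5478} \approx 28.718$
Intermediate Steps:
$T = -27$ ($T = -21 + 3 \left(-2\right) = -21 - 6 = -27$)
$a{\left(m \right)} = 0$ ($a{\left(m \right)} = 5 - 5 = 0$)
$E{\left(Y \right)} = -27$ ($E{\left(Y \right)} = -27 + 0 = -27$)
$\left(\frac{249}{-198} - \frac{247}{-83}\right) - E{\left(22 \right)} = \left(\frac{249}{-198} - \frac{247}{-83}\right) - -27 = \left(249 \left(- \frac{1}{198}\right) - - \frac{247}{83}\right) + 27 = \left(- \frac{83}{66} + \frac{247}{83}\right) + 27 = \frac{9413}{5478} + 27 = \frac{157319}{5478}$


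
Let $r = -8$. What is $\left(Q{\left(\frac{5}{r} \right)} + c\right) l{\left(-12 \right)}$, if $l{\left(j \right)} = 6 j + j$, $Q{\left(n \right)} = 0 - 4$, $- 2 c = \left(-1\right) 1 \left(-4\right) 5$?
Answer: $1176$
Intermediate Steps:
$c = -10$ ($c = - \frac{\left(-1\right) 1 \left(-4\right) 5}{2} = - \frac{\left(-1\right) \left(-4\right) 5}{2} = - \frac{4 \cdot 5}{2} = \left(- \frac{1}{2}\right) 20 = -10$)
$Q{\left(n \right)} = -4$
$l{\left(j \right)} = 7 j$
$\left(Q{\left(\frac{5}{r} \right)} + c\right) l{\left(-12 \right)} = \left(-4 - 10\right) 7 \left(-12\right) = \left(-14\right) \left(-84\right) = 1176$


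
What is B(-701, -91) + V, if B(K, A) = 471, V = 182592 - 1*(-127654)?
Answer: 310717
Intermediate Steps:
V = 310246 (V = 182592 + 127654 = 310246)
B(-701, -91) + V = 471 + 310246 = 310717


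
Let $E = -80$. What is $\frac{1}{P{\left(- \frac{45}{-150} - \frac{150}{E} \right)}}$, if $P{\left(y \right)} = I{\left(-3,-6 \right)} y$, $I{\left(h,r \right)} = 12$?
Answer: $\frac{10}{261} \approx 0.038314$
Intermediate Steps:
$P{\left(y \right)} = 12 y$
$\frac{1}{P{\left(- \frac{45}{-150} - \frac{150}{E} \right)}} = \frac{1}{12 \left(- \frac{45}{-150} - \frac{150}{-80}\right)} = \frac{1}{12 \left(\left(-45\right) \left(- \frac{1}{150}\right) - - \frac{15}{8}\right)} = \frac{1}{12 \left(\frac{3}{10} + \frac{15}{8}\right)} = \frac{1}{12 \cdot \frac{87}{40}} = \frac{1}{\frac{261}{10}} = \frac{10}{261}$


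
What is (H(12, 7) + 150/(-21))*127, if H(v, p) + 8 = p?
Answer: -7239/7 ≈ -1034.1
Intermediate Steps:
H(v, p) = -8 + p
(H(12, 7) + 150/(-21))*127 = ((-8 + 7) + 150/(-21))*127 = (-1 + 150*(-1/21))*127 = (-1 - 50/7)*127 = -57/7*127 = -7239/7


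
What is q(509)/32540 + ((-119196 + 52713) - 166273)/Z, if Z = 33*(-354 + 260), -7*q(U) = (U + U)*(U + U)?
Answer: 6225310579/88321695 ≈ 70.484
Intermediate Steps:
q(U) = -4*U²/7 (q(U) = -(U + U)*(U + U)/7 = -2*U*2*U/7 = -4*U²/7)
Z = -3102 (Z = 33*(-94) = -3102)
q(509)/32540 + ((-119196 + 52713) - 166273)/Z = -4/7*509²/32540 + ((-119196 + 52713) - 166273)/(-3102) = -4/7*259081*(1/32540) + (-66483 - 166273)*(-1/3102) = -1036324/7*1/32540 - 232756*(-1/3102) = -259081/56945 + 116378/1551 = 6225310579/88321695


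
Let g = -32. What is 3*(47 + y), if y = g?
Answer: 45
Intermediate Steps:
y = -32
3*(47 + y) = 3*(47 - 32) = 3*15 = 45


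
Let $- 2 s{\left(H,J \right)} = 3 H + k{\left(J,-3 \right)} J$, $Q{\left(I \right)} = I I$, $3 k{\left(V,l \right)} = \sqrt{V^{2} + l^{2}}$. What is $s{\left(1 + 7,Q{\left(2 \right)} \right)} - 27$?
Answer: $- \frac{127}{3} \approx -42.333$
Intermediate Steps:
$k{\left(V,l \right)} = \frac{\sqrt{V^{2} + l^{2}}}{3}$
$Q{\left(I \right)} = I^{2}$
$s{\left(H,J \right)} = - \frac{3 H}{2} - \frac{J \sqrt{9 + J^{2}}}{6}$ ($s{\left(H,J \right)} = - \frac{3 H + \frac{\sqrt{J^{2} + \left(-3\right)^{2}}}{3} J}{2} = - \frac{3 H + \frac{\sqrt{J^{2} + 9}}{3} J}{2} = - \frac{3 H + \frac{\sqrt{9 + J^{2}}}{3} J}{2} = - \frac{3 H + \frac{J \sqrt{9 + J^{2}}}{3}}{2} = - \frac{3 H}{2} - \frac{J \sqrt{9 + J^{2}}}{6}$)
$s{\left(1 + 7,Q{\left(2 \right)} \right)} - 27 = \left(- \frac{3 \left(1 + 7\right)}{2} - \frac{2^{2} \sqrt{9 + \left(2^{2}\right)^{2}}}{6}\right) - 27 = \left(\left(- \frac{3}{2}\right) 8 - \frac{2 \sqrt{9 + 4^{2}}}{3}\right) - 27 = \left(-12 - \frac{2 \sqrt{9 + 16}}{3}\right) - 27 = \left(-12 - \frac{2 \sqrt{25}}{3}\right) - 27 = \left(-12 - \frac{2}{3} \cdot 5\right) - 27 = \left(-12 - \frac{10}{3}\right) - 27 = - \frac{46}{3} - 27 = - \frac{127}{3}$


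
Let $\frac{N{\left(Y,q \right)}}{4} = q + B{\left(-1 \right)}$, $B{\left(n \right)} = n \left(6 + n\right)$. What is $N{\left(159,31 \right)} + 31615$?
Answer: $31719$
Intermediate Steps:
$N{\left(Y,q \right)} = -20 + 4 q$ ($N{\left(Y,q \right)} = 4 \left(q - \left(6 - 1\right)\right) = 4 \left(q - 5\right) = 4 \left(-5 + q\right) = -20 + 4 q$)
$N{\left(159,31 \right)} + 31615 = \left(-20 + 4 \cdot 31\right) + 31615 = \left(-20 + 124\right) + 31615 = 104 + 31615 = 31719$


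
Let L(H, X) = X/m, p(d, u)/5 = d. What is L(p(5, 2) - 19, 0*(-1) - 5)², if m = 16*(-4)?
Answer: 25/4096 ≈ 0.0061035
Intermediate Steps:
m = -64
p(d, u) = 5*d
L(H, X) = -X/64 (L(H, X) = X/(-64) = X*(-1/64) = -X/64)
L(p(5, 2) - 19, 0*(-1) - 5)² = (-(0*(-1) - 5)/64)² = (-(0 - 5)/64)² = (-1/64*(-5))² = (5/64)² = 25/4096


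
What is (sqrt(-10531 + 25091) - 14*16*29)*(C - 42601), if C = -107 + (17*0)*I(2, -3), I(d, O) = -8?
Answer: 277431168 - 170832*sqrt(910) ≈ 2.7228e+8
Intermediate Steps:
C = -107 (C = -107 + (17*0)*(-8) = -107 + 0*(-8) = -107 + 0 = -107)
(sqrt(-10531 + 25091) - 14*16*29)*(C - 42601) = (sqrt(-10531 + 25091) - 14*16*29)*(-107 - 42601) = (sqrt(14560) - 224*29)*(-42708) = (4*sqrt(910) - 6496)*(-42708) = (-6496 + 4*sqrt(910))*(-42708) = 277431168 - 170832*sqrt(910)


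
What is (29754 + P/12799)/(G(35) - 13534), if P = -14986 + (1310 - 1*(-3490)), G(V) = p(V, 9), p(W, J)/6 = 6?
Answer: -190405630/86380451 ≈ -2.2043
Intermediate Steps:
p(W, J) = 36 (p(W, J) = 6*6 = 36)
G(V) = 36
P = -10186 (P = -14986 + (1310 + 3490) = -14986 + 4800 = -10186)
(29754 + P/12799)/(G(35) - 13534) = (29754 - 10186/12799)/(36 - 13534) = (29754 - 10186*1/12799)/(-13498) = (29754 - 10186/12799)*(-1/13498) = (380811260/12799)*(-1/13498) = -190405630/86380451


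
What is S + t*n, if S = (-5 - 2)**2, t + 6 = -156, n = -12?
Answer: 1993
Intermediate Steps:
t = -162 (t = -6 - 156 = -162)
S = 49 (S = (-7)**2 = 49)
S + t*n = 49 - 162*(-12) = 49 + 1944 = 1993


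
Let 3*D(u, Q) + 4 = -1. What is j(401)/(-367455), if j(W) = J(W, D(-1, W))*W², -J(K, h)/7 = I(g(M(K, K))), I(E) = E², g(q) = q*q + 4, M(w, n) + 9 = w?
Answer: 26579919611513968/367455 ≈ 7.2335e+10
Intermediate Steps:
M(w, n) = -9 + w
g(q) = 4 + q² (g(q) = q² + 4 = 4 + q²)
D(u, Q) = -5/3 (D(u, Q) = -4/3 + (⅓)*(-1) = -4/3 - ⅓ = -5/3)
J(K, h) = -7*(4 + (-9 + K)²)²
j(W) = -7*W²*(4 + (-9 + W)²)² (j(W) = (-7*(4 + (-9 + W)²)²)*W² = -7*W²*(4 + (-9 + W)²)²)
j(401)/(-367455) = -7*401²*(4 + (-9 + 401)²)²/(-367455) = -7*160801*(4 + 392²)²*(-1/367455) = -7*160801*(4 + 153664)²*(-1/367455) = -7*160801*153668²*(-1/367455) = -7*160801*23613854224*(-1/367455) = -26579919611513968*(-1/367455) = 26579919611513968/367455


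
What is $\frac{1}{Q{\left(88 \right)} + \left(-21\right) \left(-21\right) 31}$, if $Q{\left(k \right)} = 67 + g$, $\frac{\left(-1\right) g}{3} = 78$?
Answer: $\frac{1}{13504} \approx 7.4052 \cdot 10^{-5}$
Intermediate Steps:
$g = -234$ ($g = \left(-3\right) 78 = -234$)
$Q{\left(k \right)} = -167$ ($Q{\left(k \right)} = 67 - 234 = -167$)
$\frac{1}{Q{\left(88 \right)} + \left(-21\right) \left(-21\right) 31} = \frac{1}{-167 + \left(-21\right) \left(-21\right) 31} = \frac{1}{-167 + 441 \cdot 31} = \frac{1}{-167 + 13671} = \frac{1}{13504}$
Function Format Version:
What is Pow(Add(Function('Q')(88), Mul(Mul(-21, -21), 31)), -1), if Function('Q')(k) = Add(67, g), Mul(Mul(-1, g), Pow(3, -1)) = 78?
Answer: Rational(1, 13504) ≈ 7.4052e-5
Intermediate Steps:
g = -234 (g = Mul(-3, 78) = -234)
Function('Q')(k) = -167 (Function('Q')(k) = Add(67, -234) = -167)
Pow(Add(Function('Q')(88), Mul(Mul(-21, -21), 31)), -1) = Pow(Add(-167, Mul(Mul(-21, -21), 31)), -1) = Pow(Add(-167, Mul(441, 31)), -1) = Pow(Add(-167, 13671), -1) = Pow(13504, -1) = Rational(1, 13504)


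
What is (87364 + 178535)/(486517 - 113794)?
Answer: 88633/124241 ≈ 0.71340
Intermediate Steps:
(87364 + 178535)/(486517 - 113794) = 265899/372723 = 265899*(1/372723) = 88633/124241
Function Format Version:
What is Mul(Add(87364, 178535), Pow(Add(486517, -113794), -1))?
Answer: Rational(88633, 124241) ≈ 0.71340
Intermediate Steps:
Mul(Add(87364, 178535), Pow(Add(486517, -113794), -1)) = Mul(265899, Pow(372723, -1)) = Mul(265899, Rational(1, 372723)) = Rational(88633, 124241)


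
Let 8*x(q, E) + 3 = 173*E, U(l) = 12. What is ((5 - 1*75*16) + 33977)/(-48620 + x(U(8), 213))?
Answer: -131128/176057 ≈ -0.74480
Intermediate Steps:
x(q, E) = -3/8 + 173*E/8 (x(q, E) = -3/8 + (173*E)/8 = -3/8 + 173*E/8)
((5 - 1*75*16) + 33977)/(-48620 + x(U(8), 213)) = ((5 - 1*75*16) + 33977)/(-48620 + (-3/8 + (173/8)*213)) = ((5 - 75*16) + 33977)/(-48620 + (-3/8 + 36849/8)) = ((5 - 1200) + 33977)/(-48620 + 18423/4) = (-1195 + 33977)/(-176057/4) = 32782*(-4/176057) = -131128/176057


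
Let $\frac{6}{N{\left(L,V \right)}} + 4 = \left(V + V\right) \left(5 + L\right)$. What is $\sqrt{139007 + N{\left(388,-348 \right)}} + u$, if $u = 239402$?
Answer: $239402 + \frac{\sqrt{2600117421244994}}{136766} \approx 2.3977 \cdot 10^{5}$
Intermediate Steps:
$N{\left(L,V \right)} = \frac{6}{-4 + 2 V \left(5 + L\right)}$ ($N{\left(L,V \right)} = \frac{6}{-4 + \left(V + V\right) \left(5 + L\right)} = \frac{6}{-4 + 2 V \left(5 + L\right)}$)
$\sqrt{139007 + N{\left(388,-348 \right)}} + u = \sqrt{139007 + \frac{3}{-2 + 5 \left(-348\right) + 388 \left(-348\right)}} + 239402 = \sqrt{139007 + \frac{3}{-2 - 1740 - 135024}} + 239402 = \sqrt{139007 + \frac{3}{-136766}} + 239402 = \sqrt{139007 + 3 \left(- \frac{1}{136766}\right)} + 239402 = \sqrt{139007 - \frac{3}{136766}} + 239402 = \sqrt{\frac{19011431359}{136766}} + 239402 = \frac{\sqrt{2600117421244994}}{136766} + 239402 = 239402 + \frac{\sqrt{2600117421244994}}{136766}$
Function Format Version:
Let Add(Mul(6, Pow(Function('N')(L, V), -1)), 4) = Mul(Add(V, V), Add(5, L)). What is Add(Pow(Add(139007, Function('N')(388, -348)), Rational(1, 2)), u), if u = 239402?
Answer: Add(239402, Mul(Rational(1, 136766), Pow(2600117421244994, Rational(1, 2)))) ≈ 2.3977e+5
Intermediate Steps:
Function('N')(L, V) = Mul(6, Pow(Add(-4, Mul(2, V, Add(5, L))), -1)) (Function('N')(L, V) = Mul(6, Pow(Add(-4, Mul(Add(V, V), Add(5, L))), -1)) = Mul(6, Pow(Add(-4, Mul(Mul(2, V), Add(5, L))), -1)) = Mul(6, Pow(Add(-4, Mul(2, V, Add(5, L))), -1)))
Add(Pow(Add(139007, Function('N')(388, -348)), Rational(1, 2)), u) = Add(Pow(Add(139007, Mul(3, Pow(Add(-2, Mul(5, -348), Mul(388, -348)), -1))), Rational(1, 2)), 239402) = Add(Pow(Add(139007, Mul(3, Pow(Add(-2, -1740, -135024), -1))), Rational(1, 2)), 239402) = Add(Pow(Add(139007, Mul(3, Pow(-136766, -1))), Rational(1, 2)), 239402) = Add(Pow(Add(139007, Mul(3, Rational(-1, 136766))), Rational(1, 2)), 239402) = Add(Pow(Add(139007, Rational(-3, 136766)), Rational(1, 2)), 239402) = Add(Pow(Rational(19011431359, 136766), Rational(1, 2)), 239402) = Add(Mul(Rational(1, 136766), Pow(2600117421244994, Rational(1, 2))), 239402) = Add(239402, Mul(Rational(1, 136766), Pow(2600117421244994, Rational(1, 2))))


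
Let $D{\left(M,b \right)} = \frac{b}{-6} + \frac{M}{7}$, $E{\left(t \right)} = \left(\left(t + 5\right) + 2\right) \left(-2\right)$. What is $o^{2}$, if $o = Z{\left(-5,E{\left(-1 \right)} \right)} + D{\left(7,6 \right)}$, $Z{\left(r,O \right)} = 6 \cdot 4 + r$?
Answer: $361$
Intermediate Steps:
$E{\left(t \right)} = -14 - 2 t$ ($E{\left(t \right)} = \left(\left(5 + t\right) + 2\right) \left(-2\right) = \left(7 + t\right) \left(-2\right) = -14 - 2 t$)
$Z{\left(r,O \right)} = 24 + r$
$D{\left(M,b \right)} = - \frac{b}{6} + \frac{M}{7}$ ($D{\left(M,b \right)} = b \left(- \frac{1}{6}\right) + M \frac{1}{7} = - \frac{b}{6} + \frac{M}{7}$)
$o = 19$ ($o = \left(24 - 5\right) + \left(\left(- \frac{1}{6}\right) 6 + \frac{1}{7} \cdot 7\right) = 19 + \left(-1 + 1\right) = 19 + 0 = 19$)
$o^{2} = 19^{2} = 361$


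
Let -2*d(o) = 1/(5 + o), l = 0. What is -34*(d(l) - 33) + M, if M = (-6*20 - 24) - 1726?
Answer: -3723/5 ≈ -744.60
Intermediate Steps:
d(o) = -1/(2*(5 + o))
M = -1870 (M = (-120 - 24) - 1726 = -144 - 1726 = -1870)
-34*(d(l) - 33) + M = -34*(-1/(10 + 2*0) - 33) - 1870 = -34*(-1/(10 + 0) - 33) - 1870 = -34*(-1/10 - 33) - 1870 = -34*(-1*⅒ - 33) - 1870 = -34*(-⅒ - 33) - 1870 = -34*(-331/10) - 1870 = 5627/5 - 1870 = -3723/5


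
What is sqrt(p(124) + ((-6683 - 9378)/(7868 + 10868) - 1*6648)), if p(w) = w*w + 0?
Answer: sqrt(191472255737)/4684 ≈ 93.419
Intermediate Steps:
p(w) = w**2 (p(w) = w**2 + 0 = w**2)
sqrt(p(124) + ((-6683 - 9378)/(7868 + 10868) - 1*6648)) = sqrt(124**2 + ((-6683 - 9378)/(7868 + 10868) - 1*6648)) = sqrt(15376 + (-16061/18736 - 6648)) = sqrt(15376 - 124572989/18736) = sqrt(163511747/18736) = sqrt(191472255737)/4684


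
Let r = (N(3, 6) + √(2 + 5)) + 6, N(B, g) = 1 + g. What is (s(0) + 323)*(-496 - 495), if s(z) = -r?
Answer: -307210 + 991*√7 ≈ -3.0459e+5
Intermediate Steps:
r = 13 + √7 (r = ((1 + 6) + √(2 + 5)) + 6 = (7 + √7) + 6 = 13 + √7 ≈ 15.646)
s(z) = -13 - √7 (s(z) = -(13 + √7) = -13 - √7)
(s(0) + 323)*(-496 - 495) = ((-13 - √7) + 323)*(-496 - 495) = (310 - √7)*(-991) = -307210 + 991*√7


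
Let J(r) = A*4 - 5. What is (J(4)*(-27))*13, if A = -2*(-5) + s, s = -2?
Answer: -9477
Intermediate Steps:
A = 8 (A = -2*(-5) - 2 = 10 - 2 = 8)
J(r) = 27 (J(r) = 8*4 - 5 = 32 - 5 = 27)
(J(4)*(-27))*13 = (27*(-27))*13 = -729*13 = -9477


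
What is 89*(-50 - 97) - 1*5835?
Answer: -18918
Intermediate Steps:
89*(-50 - 97) - 1*5835 = 89*(-147) - 5835 = -13083 - 5835 = -18918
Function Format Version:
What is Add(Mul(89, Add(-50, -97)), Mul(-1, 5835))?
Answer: -18918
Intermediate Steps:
Add(Mul(89, Add(-50, -97)), Mul(-1, 5835)) = Add(Mul(89, -147), -5835) = Add(-13083, -5835) = -18918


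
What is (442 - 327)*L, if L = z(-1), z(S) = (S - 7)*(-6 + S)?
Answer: 6440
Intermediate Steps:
z(S) = (-7 + S)*(-6 + S)
L = 56 (L = 42 + (-1)² - 13*(-1) = 42 + 1 + 13 = 56)
(442 - 327)*L = (442 - 327)*56 = 115*56 = 6440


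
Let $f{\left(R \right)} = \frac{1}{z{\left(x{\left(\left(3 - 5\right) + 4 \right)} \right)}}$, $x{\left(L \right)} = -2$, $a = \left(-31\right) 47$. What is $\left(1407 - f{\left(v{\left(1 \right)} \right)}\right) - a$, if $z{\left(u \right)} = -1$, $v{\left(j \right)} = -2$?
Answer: $2865$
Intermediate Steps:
$a = -1457$
$f{\left(R \right)} = -1$ ($f{\left(R \right)} = \frac{1}{-1} = -1$)
$\left(1407 - f{\left(v{\left(1 \right)} \right)}\right) - a = \left(1407 - -1\right) - -1457 = \left(1407 + 1\right) + 1457 = 1408 + 1457 = 2865$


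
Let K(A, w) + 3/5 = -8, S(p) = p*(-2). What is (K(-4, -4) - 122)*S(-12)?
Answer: -15672/5 ≈ -3134.4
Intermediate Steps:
S(p) = -2*p
K(A, w) = -43/5 (K(A, w) = -⅗ - 8 = -43/5)
(K(-4, -4) - 122)*S(-12) = (-43/5 - 122)*(-2*(-12)) = -653/5*24 = -15672/5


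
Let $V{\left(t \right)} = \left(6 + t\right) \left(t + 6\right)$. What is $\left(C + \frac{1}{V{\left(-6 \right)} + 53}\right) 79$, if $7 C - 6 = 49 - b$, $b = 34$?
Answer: $\frac{12640}{53} \approx 238.49$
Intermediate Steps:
$V{\left(t \right)} = \left(6 + t\right)^{2}$ ($V{\left(t \right)} = \left(6 + t\right) \left(6 + t\right) = \left(6 + t\right)^{2}$)
$C = 3$ ($C = \frac{6}{7} + \frac{49 - 34}{7} = \frac{6}{7} + \frac{1}{7} \cdot 15 = \frac{6}{7} + \frac{15}{7} = 3$)
$\left(C + \frac{1}{V{\left(-6 \right)} + 53}\right) 79 = \left(3 + \frac{1}{\left(6 - 6\right)^{2} + 53}\right) 79 = \left(3 + \frac{1}{0^{2} + 53}\right) 79 = \left(3 + \frac{1}{0 + 53}\right) 79 = \left(3 + \frac{1}{53}\right) 79 = \frac{160}{53} \cdot 79 = \frac{12640}{53}$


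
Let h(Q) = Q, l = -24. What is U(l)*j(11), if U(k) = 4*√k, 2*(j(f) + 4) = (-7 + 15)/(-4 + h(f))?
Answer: -192*I*√6/7 ≈ -67.186*I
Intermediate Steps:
j(f) = -4 + 4/(-4 + f) (j(f) = -4 + ((-7 + 15)/(-4 + f))/2 = -4 + (8/(-4 + f))/2 = -4 + 4/(-4 + f))
U(l)*j(11) = (4*√(-24))*(4*(5 - 1*11)/(-4 + 11)) = (4*(2*I*√6))*(4*(5 - 11)/7) = (8*I*√6)*(4*(⅐)*(-6)) = (8*I*√6)*(-24/7) = -192*I*√6/7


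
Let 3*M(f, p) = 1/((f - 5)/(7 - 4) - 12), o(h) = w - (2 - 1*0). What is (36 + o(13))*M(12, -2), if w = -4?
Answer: -30/29 ≈ -1.0345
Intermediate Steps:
o(h) = -6 (o(h) = -4 - (2 - 1*0) = -4 - (2 + 0) = -4 - 1*2 = -4 - 2 = -6)
M(f, p) = 1/(3*(-41/3 + f/3)) (M(f, p) = 1/(3*((f - 5)/(7 - 4) - 12)) = 1/(3*((-5 + f)/3 - 12)) = 1/(3*((-5 + f)*(⅓) - 12)) = 1/(3*((-5/3 + f/3) - 12)) = 1/(3*(-41/3 + f/3)))
(36 + o(13))*M(12, -2) = (36 - 6)/(-41 + 12) = 30/(-29) = 30*(-1/29) = -30/29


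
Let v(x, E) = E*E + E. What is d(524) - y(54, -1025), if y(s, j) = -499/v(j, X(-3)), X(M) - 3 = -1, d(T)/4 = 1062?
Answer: 25987/6 ≈ 4331.2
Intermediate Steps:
d(T) = 4248 (d(T) = 4*1062 = 4248)
X(M) = 2 (X(M) = 3 - 1 = 2)
v(x, E) = E + E**2 (v(x, E) = E**2 + E = E + E**2)
y(s, j) = -499/6 (y(s, j) = -499*1/(2*(1 + 2)) = -499/(2*3) = -499/6)
d(524) - y(54, -1025) = 4248 - 1*(-499/6) = 4248 + 499/6 = 25987/6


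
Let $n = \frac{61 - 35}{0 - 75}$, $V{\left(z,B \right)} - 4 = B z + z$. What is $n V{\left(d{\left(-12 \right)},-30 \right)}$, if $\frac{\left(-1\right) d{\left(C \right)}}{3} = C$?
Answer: $\frac{5408}{15} \approx 360.53$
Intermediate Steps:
$d{\left(C \right)} = - 3 C$
$V{\left(z,B \right)} = 4 + z + B z$ ($V{\left(z,B \right)} = 4 + \left(B z + z\right) = 4 + \left(z + B z\right) = 4 + z + B z$)
$n = - \frac{26}{75}$ ($n = \frac{26}{-75} = 26 \left(- \frac{1}{75}\right) = - \frac{26}{75} \approx -0.34667$)
$n V{\left(d{\left(-12 \right)},-30 \right)} = - \frac{26 \left(4 - -36 - 30 \left(\left(-3\right) \left(-12\right)\right)\right)}{75} = - \frac{26 \left(4 + 36 - 1080\right)}{75} = \left(- \frac{26}{75}\right) \left(-1040\right) = \frac{5408}{15}$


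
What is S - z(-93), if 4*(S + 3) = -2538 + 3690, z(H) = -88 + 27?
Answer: 346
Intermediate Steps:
z(H) = -61
S = 285 (S = -3 + (-2538 + 3690)/4 = -3 + (1/4)*1152 = -3 + 288 = 285)
S - z(-93) = 285 - 1*(-61) = 285 + 61 = 346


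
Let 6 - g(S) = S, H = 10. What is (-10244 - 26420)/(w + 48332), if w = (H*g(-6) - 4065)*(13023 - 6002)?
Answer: 36664/27649513 ≈ 0.0013260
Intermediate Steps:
g(S) = 6 - S
w = -27697845 (w = (10*(6 - 1*(-6)) - 4065)*(13023 - 6002) = (10*(6 + 6) - 4065)*7021 = (10*12 - 4065)*7021 = (120 - 4065)*7021 = -3945*7021 = -27697845)
(-10244 - 26420)/(w + 48332) = (-10244 - 26420)/(-27697845 + 48332) = -36664/(-27649513) = -36664*(-1/27649513) = 36664/27649513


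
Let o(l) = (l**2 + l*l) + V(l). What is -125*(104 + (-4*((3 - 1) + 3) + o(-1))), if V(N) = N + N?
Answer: -10500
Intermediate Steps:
V(N) = 2*N
o(l) = 2*l + 2*l**2 (o(l) = (l**2 + l*l) + 2*l = (l**2 + l**2) + 2*l = 2*l**2 + 2*l = 2*l + 2*l**2)
-125*(104 + (-4*((3 - 1) + 3) + o(-1))) = -125*(104 + (-4*((3 - 1) + 3) + 2*(-1)*(1 - 1))) = -125*(104 + (-4*(2 + 3) + 2*(-1)*0)) = -125*(104 + (-4*5 + 0)) = -125*(104 + (-20 + 0)) = -125*(104 - 20) = -125*84 = -10500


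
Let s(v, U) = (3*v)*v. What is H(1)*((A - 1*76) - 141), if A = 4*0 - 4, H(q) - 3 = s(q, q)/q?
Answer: -1326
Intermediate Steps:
s(v, U) = 3*v²
H(q) = 3 + 3*q (H(q) = 3 + (3*q²)/q = 3 + 3*q)
A = -4 (A = 0 - 4 = -4)
H(1)*((A - 1*76) - 141) = (3 + 3*1)*((-4 - 1*76) - 141) = (3 + 3)*((-4 - 76) - 141) = 6*(-80 - 141) = 6*(-221) = -1326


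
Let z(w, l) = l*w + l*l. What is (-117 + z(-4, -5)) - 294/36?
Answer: -481/6 ≈ -80.167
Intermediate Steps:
z(w, l) = l**2 + l*w (z(w, l) = l*w + l**2 = l**2 + l*w)
(-117 + z(-4, -5)) - 294/36 = (-117 - 5*(-5 - 4)) - 294/36 = (-117 - 5*(-9)) - 294*1/36 = (-117 + 45) - 49/6 = -72 - 49/6 = -481/6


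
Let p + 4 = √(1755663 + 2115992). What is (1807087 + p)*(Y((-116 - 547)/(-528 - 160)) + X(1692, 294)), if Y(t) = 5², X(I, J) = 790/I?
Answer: 4325955915/94 + 21545*√3871655/846 ≈ 4.6071e+7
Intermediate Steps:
p = -4 + √3871655 (p = -4 + √(1755663 + 2115992) = -4 + √3871655 ≈ 1963.7)
Y(t) = 25
(1807087 + p)*(Y((-116 - 547)/(-528 - 160)) + X(1692, 294)) = (1807087 + (-4 + √3871655))*(25 + 790/1692) = (1807083 + √3871655)*(25 + 790*(1/1692)) = (1807083 + √3871655)*(25 + 395/846) = (1807083 + √3871655)*(21545/846) = 4325955915/94 + 21545*√3871655/846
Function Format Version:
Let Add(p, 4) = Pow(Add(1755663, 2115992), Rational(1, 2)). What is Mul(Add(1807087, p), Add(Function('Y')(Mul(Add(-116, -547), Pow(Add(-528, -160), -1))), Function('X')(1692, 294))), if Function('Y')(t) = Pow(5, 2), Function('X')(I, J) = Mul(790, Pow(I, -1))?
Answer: Add(Rational(4325955915, 94), Mul(Rational(21545, 846), Pow(3871655, Rational(1, 2)))) ≈ 4.6071e+7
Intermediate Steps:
p = Add(-4, Pow(3871655, Rational(1, 2))) (p = Add(-4, Pow(Add(1755663, 2115992), Rational(1, 2))) = Add(-4, Pow(3871655, Rational(1, 2))) ≈ 1963.7)
Function('Y')(t) = 25
Mul(Add(1807087, p), Add(Function('Y')(Mul(Add(-116, -547), Pow(Add(-528, -160), -1))), Function('X')(1692, 294))) = Mul(Add(1807087, Add(-4, Pow(3871655, Rational(1, 2)))), Add(25, Mul(790, Pow(1692, -1)))) = Mul(Add(1807083, Pow(3871655, Rational(1, 2))), Add(25, Mul(790, Rational(1, 1692)))) = Mul(Add(1807083, Pow(3871655, Rational(1, 2))), Add(25, Rational(395, 846))) = Mul(Add(1807083, Pow(3871655, Rational(1, 2))), Rational(21545, 846)) = Add(Rational(4325955915, 94), Mul(Rational(21545, 846), Pow(3871655, Rational(1, 2))))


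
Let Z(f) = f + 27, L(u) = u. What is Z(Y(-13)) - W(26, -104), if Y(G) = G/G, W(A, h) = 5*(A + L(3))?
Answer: -117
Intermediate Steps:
W(A, h) = 15 + 5*A (W(A, h) = 5*(A + 3) = 5*(3 + A) = 15 + 5*A)
Y(G) = 1
Z(f) = 27 + f
Z(Y(-13)) - W(26, -104) = (27 + 1) - (15 + 5*26) = 28 - (15 + 130) = 28 - 1*145 = 28 - 145 = -117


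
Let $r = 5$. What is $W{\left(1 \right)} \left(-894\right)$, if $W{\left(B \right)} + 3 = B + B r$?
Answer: $-2682$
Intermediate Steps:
$W{\left(B \right)} = -3 + 6 B$ ($W{\left(B \right)} = -3 + \left(B + B 5\right) = -3 + \left(B + 5 B\right) = -3 + 6 B$)
$W{\left(1 \right)} \left(-894\right) = \left(-3 + 6 \cdot 1\right) \left(-894\right) = \left(-3 + 6\right) \left(-894\right) = 3 \left(-894\right) = -2682$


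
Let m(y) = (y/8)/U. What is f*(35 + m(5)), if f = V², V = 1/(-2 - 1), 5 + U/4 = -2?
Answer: 7835/2016 ≈ 3.8864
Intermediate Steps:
U = -28 (U = -20 + 4*(-2) = -20 - 8 = -28)
V = -⅓ (V = 1/(-3) = -⅓ ≈ -0.33333)
m(y) = -y/224 (m(y) = (y/8)/(-28) = (y*(⅛))*(-1/28) = (y/8)*(-1/28) = -y/224)
f = ⅑ (f = (-⅓)² = ⅑ ≈ 0.11111)
f*(35 + m(5)) = (35 - 1/224*5)/9 = (35 - 5/224)/9 = (⅑)*(7835/224) = 7835/2016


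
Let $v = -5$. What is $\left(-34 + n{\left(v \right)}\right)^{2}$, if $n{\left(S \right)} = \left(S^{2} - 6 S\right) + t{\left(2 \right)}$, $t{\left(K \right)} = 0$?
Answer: $441$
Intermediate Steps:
$n{\left(S \right)} = S^{2} - 6 S$ ($n{\left(S \right)} = \left(S^{2} - 6 S\right) + 0 = S^{2} - 6 S$)
$\left(-34 + n{\left(v \right)}\right)^{2} = \left(-34 - 5 \left(-6 - 5\right)\right)^{2} = \left(-34 - -55\right)^{2} = \left(-34 + 55\right)^{2} = 21^{2} = 441$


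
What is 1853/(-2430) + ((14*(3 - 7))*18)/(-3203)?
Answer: -3485719/7783290 ≈ -0.44785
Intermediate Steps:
1853/(-2430) + ((14*(3 - 7))*18)/(-3203) = 1853*(-1/2430) + ((14*(-4))*18)*(-1/3203) = -1853/2430 - 56*18*(-1/3203) = -1853/2430 - 1008*(-1/3203) = -1853/2430 + 1008/3203 = -3485719/7783290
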